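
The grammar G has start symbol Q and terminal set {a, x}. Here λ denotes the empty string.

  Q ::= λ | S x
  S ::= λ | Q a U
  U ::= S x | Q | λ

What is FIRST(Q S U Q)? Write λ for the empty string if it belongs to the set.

FIRST(Q) = {λ, a, x}  (via S x)
FIRST(S) = {λ, a, x}  (via Q a U)
FIRST(U) = {λ, a, x}  (via S x, Q)
FIRST(Q S U Q): take FIRST of each symbol in turn, carrying on past any symbol whose FIRST contains λ; result {λ, a, x}.

{λ, a, x}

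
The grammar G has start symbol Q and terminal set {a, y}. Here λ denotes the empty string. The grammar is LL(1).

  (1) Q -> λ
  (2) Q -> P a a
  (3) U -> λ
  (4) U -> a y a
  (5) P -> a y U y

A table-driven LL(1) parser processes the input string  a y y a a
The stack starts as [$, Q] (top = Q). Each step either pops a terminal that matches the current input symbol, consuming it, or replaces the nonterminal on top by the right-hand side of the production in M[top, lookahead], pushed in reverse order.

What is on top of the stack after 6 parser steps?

a

step 1: stack=$ Q  input=a y y a a $  — expand Q -> P a a
step 2: stack=$ a a P  input=a y y a a $  — expand P -> a y U y
step 3: stack=$ a a y U y a  input=a y y a a $  — match a
step 4: stack=$ a a y U y  input=y y a a $  — match y
step 5: stack=$ a a y U  input=y a a $  — expand U -> λ
step 6: stack=$ a a y  input=y a a $  — match y
Stack after step 6: $ a a (top = a).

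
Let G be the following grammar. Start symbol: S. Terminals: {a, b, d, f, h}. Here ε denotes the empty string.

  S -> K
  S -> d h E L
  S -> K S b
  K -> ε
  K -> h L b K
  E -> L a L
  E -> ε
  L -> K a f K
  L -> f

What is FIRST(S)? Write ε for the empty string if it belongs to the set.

{ε, b, d, h}

FIRST(K): from K->ε we get {ε}; from K->h L b K we get {h}. So FIRST(K) = {ε, h}.
FIRST(S): from S->K we get {ε, h}; from S->d h E L we get {d}; from S->K S b we get {b, d, h}. So FIRST(S) = {ε, b, d, h}.
FIRST(L): from L->K a f K we get {a, h}; from L->f we get {f}. So FIRST(L) = {a, f, h}.
FIRST(E): from E->L a L we get {a, f, h}; from E->ε we get {ε}. So FIRST(E) = {ε, a, f, h}.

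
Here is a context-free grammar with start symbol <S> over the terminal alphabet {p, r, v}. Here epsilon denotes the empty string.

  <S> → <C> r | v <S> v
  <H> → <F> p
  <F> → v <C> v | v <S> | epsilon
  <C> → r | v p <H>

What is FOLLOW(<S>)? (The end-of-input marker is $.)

{$, p, v}

FIRST(<F>): from <F>→v <C> v we get {v}; from <F>→v <S> we get {v}; from <F>→epsilon we get {epsilon}. So FIRST(<F>) = {epsilon, v}.
FIRST(<C>): from <C>→r we get {r}; from <C>→v p <H> we get {v}. So FIRST(<C>) = {r, v}.
FIRST(<S>): from <S>→<C> r we get {r, v}; from <S>→v <S> v we get {v}. So FIRST(<S>) = {r, v}.
FIRST(<H>): from <H>→<F> p we get {p, v}. So FIRST(<H>) = {p, v}.
FOLLOW(<S>) includes $ since <S> is the start symbol.
FOLLOW(<F>): in <H>→<F> p, <F> is followed by p with FIRST {p}. Thus FOLLOW(<F>) = {p}.
FOLLOW(<S>): in <S>→v <S> v, <S> is followed by v with FIRST {v}; in <F>→v <S>, the suffix after <S> is empty, so FOLLOW(<S>) ⊇ FOLLOW(<F>) = {p}. Thus FOLLOW(<S>) = {$, p, v}.
FOLLOW(<C>): in <S>→<C> r, <C> is followed by r with FIRST {r}; in <F>→v <C> v, <C> is followed by v with FIRST {v}. Thus FOLLOW(<C>) = {r, v}.
FOLLOW(<H>): in <C>→v p <H>, the suffix after <H> is empty, so FOLLOW(<H>) ⊇ FOLLOW(<C>) = {r, v}. Thus FOLLOW(<H>) = {r, v}.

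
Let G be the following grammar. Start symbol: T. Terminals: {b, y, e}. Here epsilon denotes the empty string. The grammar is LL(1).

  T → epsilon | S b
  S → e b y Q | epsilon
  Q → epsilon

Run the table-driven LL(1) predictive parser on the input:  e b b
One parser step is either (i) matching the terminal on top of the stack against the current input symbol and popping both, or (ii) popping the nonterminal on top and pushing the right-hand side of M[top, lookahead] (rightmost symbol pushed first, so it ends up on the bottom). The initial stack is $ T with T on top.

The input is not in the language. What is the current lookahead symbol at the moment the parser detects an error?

step 1: stack=$ T  input=e b b $  — expand T → S b
step 2: stack=$ b S  input=e b b $  — expand S → e b y Q
step 3: stack=$ b Q y b e  input=e b b $  — match e
step 4: stack=$ b Q y b  input=b b $  — match b
step 5: stack=$ b Q y  input=b $  — error: top is terminal y but lookahead is b

b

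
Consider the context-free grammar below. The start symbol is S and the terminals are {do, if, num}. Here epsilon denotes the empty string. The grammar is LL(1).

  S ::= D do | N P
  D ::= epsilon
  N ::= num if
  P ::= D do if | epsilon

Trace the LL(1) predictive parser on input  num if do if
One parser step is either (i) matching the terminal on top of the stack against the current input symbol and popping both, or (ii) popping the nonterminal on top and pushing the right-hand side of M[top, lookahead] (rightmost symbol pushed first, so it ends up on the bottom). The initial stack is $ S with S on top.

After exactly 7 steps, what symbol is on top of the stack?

if

step 1: stack=$ S  input=num if do if $  — expand S ::= N P
step 2: stack=$ P N  input=num if do if $  — expand N ::= num if
step 3: stack=$ P if num  input=num if do if $  — match num
step 4: stack=$ P if  input=if do if $  — match if
step 5: stack=$ P  input=do if $  — expand P ::= D do if
step 6: stack=$ if do D  input=do if $  — expand D ::= epsilon
step 7: stack=$ if do  input=do if $  — match do
Stack after step 7: $ if (top = if).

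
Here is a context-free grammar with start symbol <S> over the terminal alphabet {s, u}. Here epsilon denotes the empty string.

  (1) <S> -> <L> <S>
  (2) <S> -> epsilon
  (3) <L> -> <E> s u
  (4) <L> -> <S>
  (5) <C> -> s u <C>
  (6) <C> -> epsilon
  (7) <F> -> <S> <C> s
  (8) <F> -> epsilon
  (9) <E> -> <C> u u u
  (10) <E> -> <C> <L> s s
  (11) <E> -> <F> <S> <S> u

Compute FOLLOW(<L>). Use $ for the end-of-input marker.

{$, s, u}

FIRST(<C>) = {epsilon, s}
FIRST(<S>) = {epsilon, s, u}  (via <L> <S>)
FIRST(<F>) = {epsilon, s, u}  (via <S> <C> s)
FIRST(<L>) = {epsilon, s, u}  (via <E> s u, <S>)
FIRST(<E>) = {s, u}  (via <C> u u u, <C> <L> s s, <F> <S> <S> u)
FOLLOW(<S>) includes $ since <S> is the start symbol.
FOLLOW(<C>): in <C>->s u <C>, the suffix after <C> is empty (adds nothing new); in <F>-><S> <C> s, <C> is followed by s with FIRST {s}; in <E>-><C> u u u, <C> is followed by u u u with FIRST {u}; in <E>-><C> <L> s s, <C> is followed by <L> s s with FIRST {s, u}. Thus FOLLOW(<C>) = {s, u}.
FOLLOW(<F>): in <E>-><F> <S> <S> u, <F> is followed by <S> <S> u with FIRST {s, u}. Thus FOLLOW(<F>) = {s, u}.
FOLLOW(<E>): in <L>-><E> s u, <E> is followed by s u with FIRST {s}. Thus FOLLOW(<E>) = {s}.
FOLLOW(<S>): in <S>-><L> <S>, the suffix after <S> is empty (adds nothing new); in <L>-><S>, the suffix after <S> is empty, so FOLLOW(<S>) ⊇ FOLLOW(<L>) = {$, s, u}; in <F>-><S> <C> s, <S> is followed by <C> s with FIRST {s}; in <E>-><F> <S> <S> u (occurrence 1), <S> is followed by <S> u with FIRST {s, u}; in <E>-><F> <S> <S> u (occurrence 2), <S> is followed by u with FIRST {u}. Thus FOLLOW(<S>) = {$, s, u}.
FOLLOW(<L>): in <S>-><L> <S>, <L> is followed by <S> with FIRST {epsilon, s, u}; in <S>-><L> <S>, the suffix after <L> is nullable, so FOLLOW(<L>) ⊇ FOLLOW(<S>) = {$, s, u}; in <E>-><C> <L> s s, <L> is followed by s s with FIRST {s}. Thus FOLLOW(<L>) = {$, s, u}.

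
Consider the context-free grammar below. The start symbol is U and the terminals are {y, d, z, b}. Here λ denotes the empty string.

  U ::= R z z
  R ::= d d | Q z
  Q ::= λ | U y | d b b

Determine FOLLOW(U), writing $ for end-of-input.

{$, y}

FIRST(U): from U::=R z z we get {d, z}. So FIRST(U) = {d, z}.
FIRST(Q): from Q::=λ we get {λ}; from Q::=U y we get {d, z}; from Q::=d b b we get {d}. So FIRST(Q) = {λ, d, z}.
FIRST(R): from R::=d d we get {d}; from R::=Q z we get {d, z}. So FIRST(R) = {d, z}.
FOLLOW(U) includes $ since U is the start symbol.
FOLLOW(U): in Q::=U y, U is followed by y with FIRST {y}. Thus FOLLOW(U) = {$, y}.
FOLLOW(R): in U::=R z z, R is followed by z z with FIRST {z}. Thus FOLLOW(R) = {z}.
FOLLOW(Q): in R::=Q z, Q is followed by z with FIRST {z}. Thus FOLLOW(Q) = {z}.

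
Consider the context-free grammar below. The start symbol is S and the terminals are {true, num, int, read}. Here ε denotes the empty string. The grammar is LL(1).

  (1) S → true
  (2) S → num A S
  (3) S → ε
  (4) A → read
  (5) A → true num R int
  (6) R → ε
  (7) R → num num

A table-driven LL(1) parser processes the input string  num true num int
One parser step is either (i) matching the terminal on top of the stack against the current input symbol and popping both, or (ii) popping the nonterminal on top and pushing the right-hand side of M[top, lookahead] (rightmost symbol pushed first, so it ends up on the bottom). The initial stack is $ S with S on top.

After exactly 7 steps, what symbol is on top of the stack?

S

     Stack               Input               Action
  1  $ S                 num true num int $  expand S → num A S
  2  $ S A num           num true num int $  match num
  3  $ S A               true num int $      expand A → true num R int
  4  $ S int R num true  true num int $      match true
  5  $ S int R num       num int $           match num
  6  $ S int R           int $               expand R → ε
  7  $ S int             int $               match int
Stack after step 7: $ S (top = S).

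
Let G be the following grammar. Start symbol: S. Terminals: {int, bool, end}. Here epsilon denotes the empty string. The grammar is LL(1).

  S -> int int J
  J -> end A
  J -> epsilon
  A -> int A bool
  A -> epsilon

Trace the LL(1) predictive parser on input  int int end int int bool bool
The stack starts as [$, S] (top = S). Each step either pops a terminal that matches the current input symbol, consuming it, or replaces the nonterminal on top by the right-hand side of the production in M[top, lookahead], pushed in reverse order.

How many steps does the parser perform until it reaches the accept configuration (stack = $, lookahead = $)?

12

      Stack              Input                            Action
   1  $ S                int int end int int bool bool $  expand S -> int int J
   2  $ J int int        int int end int int bool bool $  match int
   3  $ J int            int end int int bool bool $      match int
   4  $ J                end int int bool bool $          expand J -> end A
   5  $ A end            end int int bool bool $          match end
   6  $ A                int int bool bool $              expand A -> int A bool
   7  $ bool A int       int int bool bool $              match int
   8  $ bool A           int bool bool $                  expand A -> int A bool
   9  $ bool bool A int  int bool bool $                  match int
  10  $ bool bool A      bool bool $                      expand A -> epsilon
  11  $ bool bool        bool bool $                      match bool
  12  $ bool             bool $                           match bool
Accept reached after 12 steps.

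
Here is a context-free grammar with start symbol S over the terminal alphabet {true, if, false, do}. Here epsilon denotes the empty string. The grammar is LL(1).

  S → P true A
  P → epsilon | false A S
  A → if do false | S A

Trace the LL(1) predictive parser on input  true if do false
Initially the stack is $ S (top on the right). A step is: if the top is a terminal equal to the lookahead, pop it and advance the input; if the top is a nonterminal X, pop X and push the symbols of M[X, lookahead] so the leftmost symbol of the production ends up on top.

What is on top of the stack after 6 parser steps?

false

step 1: stack=$ S  input=true if do false $  — expand S → P true A
step 2: stack=$ A true P  input=true if do false $  — expand P → epsilon
step 3: stack=$ A true  input=true if do false $  — match true
step 4: stack=$ A  input=if do false $  — expand A → if do false
step 5: stack=$ false do if  input=if do false $  — match if
step 6: stack=$ false do  input=do false $  — match do
Stack after step 6: $ false (top = false).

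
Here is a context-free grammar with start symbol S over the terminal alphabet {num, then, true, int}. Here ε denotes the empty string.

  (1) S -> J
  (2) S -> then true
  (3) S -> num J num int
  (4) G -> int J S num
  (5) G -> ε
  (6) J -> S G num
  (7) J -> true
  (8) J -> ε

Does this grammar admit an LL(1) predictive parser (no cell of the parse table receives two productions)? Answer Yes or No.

No

FIRST(S) = {ε, int, num, then, true}
FIRST(G) = {ε, int}
FIRST(J) = {ε, int, num, then, true}
FOLLOW(S) = {$, int, num}
FOLLOW(G) = {num}
FOLLOW(J) = {$, int, num, then, true}
Cell M[J, int] receives both J -> S G num and J -> ε — the grammar is not LL(1).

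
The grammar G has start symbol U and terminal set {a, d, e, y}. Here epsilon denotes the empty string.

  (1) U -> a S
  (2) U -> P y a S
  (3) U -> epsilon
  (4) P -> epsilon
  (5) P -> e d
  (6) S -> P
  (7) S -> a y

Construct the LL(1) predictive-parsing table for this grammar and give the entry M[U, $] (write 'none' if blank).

U -> epsilon

FIRST(P) = {epsilon, e}
FIRST(U) = {epsilon, a, e, y}  (via P y a S)
FIRST(S) = {epsilon, a, e}  (via P)
FOLLOW(U) includes $ since U is the start symbol.
FOLLOW(U): U appears on no right-hand side. Thus FOLLOW(U) = {$}.
For U -> a S: FIRST(a S) = {a}, so it goes in M[U, t] for t ∈ {a}.
For U -> P y a S: FIRST(P y a S) = {e, y}, so it goes in M[U, t] for t ∈ {e, y}.
For U -> epsilon: FIRST(epsilon) = {epsilon}, so it goes in M[U, t] for t ∈ {}; since epsilon ∈ FIRST, also for every t ∈ FOLLOW(U) = {$}.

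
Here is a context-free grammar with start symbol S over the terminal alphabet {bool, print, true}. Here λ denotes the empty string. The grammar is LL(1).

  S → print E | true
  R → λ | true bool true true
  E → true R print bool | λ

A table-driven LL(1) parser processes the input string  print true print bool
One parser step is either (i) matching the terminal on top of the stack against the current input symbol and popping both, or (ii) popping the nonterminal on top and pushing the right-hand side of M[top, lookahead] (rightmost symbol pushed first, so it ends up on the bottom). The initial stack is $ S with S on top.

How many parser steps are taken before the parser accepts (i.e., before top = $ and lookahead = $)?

7

step 1: stack=$ S  input=print true print bool $  — expand S → print E
step 2: stack=$ E print  input=print true print bool $  — match print
step 3: stack=$ E  input=true print bool $  — expand E → true R print bool
step 4: stack=$ bool print R true  input=true print bool $  — match true
step 5: stack=$ bool print R  input=print bool $  — expand R → λ
step 6: stack=$ bool print  input=print bool $  — match print
step 7: stack=$ bool  input=bool $  — match bool
Accept reached after 7 steps.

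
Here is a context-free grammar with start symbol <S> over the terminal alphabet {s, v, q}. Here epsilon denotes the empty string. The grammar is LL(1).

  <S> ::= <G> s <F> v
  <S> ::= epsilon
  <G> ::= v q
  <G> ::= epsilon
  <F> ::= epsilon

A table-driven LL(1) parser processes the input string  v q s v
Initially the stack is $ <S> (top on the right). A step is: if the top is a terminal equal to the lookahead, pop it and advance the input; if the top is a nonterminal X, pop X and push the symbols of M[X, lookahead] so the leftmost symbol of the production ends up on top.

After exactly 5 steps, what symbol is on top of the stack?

<F>

     Stack          Input      Action
  1  $ <S>          v q s v $  expand <S> ::= <G> s <F> v
  2  $ v <F> s <G>  v q s v $  expand <G> ::= v q
  3  $ v <F> s q v  v q s v $  match v
  4  $ v <F> s q    q s v $    match q
  5  $ v <F> s      s v $      match s
Stack after step 5: $ v <F> (top = <F>).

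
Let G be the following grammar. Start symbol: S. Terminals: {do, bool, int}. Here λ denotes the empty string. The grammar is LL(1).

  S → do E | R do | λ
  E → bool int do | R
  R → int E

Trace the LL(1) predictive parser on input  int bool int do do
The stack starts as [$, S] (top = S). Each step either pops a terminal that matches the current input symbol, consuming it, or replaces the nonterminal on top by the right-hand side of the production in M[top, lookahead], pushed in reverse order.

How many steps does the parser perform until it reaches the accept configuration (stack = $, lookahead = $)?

8

step 1: stack=$ S  input=int bool int do do $  — expand S → R do
step 2: stack=$ do R  input=int bool int do do $  — expand R → int E
step 3: stack=$ do E int  input=int bool int do do $  — match int
step 4: stack=$ do E  input=bool int do do $  — expand E → bool int do
step 5: stack=$ do do int bool  input=bool int do do $  — match bool
step 6: stack=$ do do int  input=int do do $  — match int
step 7: stack=$ do do  input=do do $  — match do
step 8: stack=$ do  input=do $  — match do
Accept reached after 8 steps.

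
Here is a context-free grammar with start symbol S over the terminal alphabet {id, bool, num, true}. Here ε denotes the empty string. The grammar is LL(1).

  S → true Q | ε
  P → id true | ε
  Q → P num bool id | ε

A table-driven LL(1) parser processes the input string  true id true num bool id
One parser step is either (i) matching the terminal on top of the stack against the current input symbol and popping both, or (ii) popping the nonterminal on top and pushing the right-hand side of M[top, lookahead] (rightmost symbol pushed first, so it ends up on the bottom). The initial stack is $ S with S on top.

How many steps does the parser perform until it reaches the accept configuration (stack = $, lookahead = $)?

     Stack                  Input                       Action
  1  $ S                    true id true num bool id $  expand S → true Q
  2  $ Q true               true id true num bool id $  match true
  3  $ Q                    id true num bool id $       expand Q → P num bool id
  4  $ id bool num P        id true num bool id $       expand P → id true
  5  $ id bool num true id  id true num bool id $       match id
  6  $ id bool num true     true num bool id $          match true
  7  $ id bool num          num bool id $               match num
  8  $ id bool              bool id $                   match bool
  9  $ id                   id $                        match id
Accept reached after 9 steps.

9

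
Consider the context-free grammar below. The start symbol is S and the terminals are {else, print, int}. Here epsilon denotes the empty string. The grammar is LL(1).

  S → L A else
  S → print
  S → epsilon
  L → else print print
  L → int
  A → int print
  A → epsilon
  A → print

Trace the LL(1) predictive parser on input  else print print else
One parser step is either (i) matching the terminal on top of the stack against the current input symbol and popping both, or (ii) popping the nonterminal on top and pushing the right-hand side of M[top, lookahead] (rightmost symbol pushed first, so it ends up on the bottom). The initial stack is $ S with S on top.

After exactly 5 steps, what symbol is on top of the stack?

A

     Stack                      Input                    Action
  1  $ S                        else print print else $  expand S → L A else
  2  $ else A L                 else print print else $  expand L → else print print
  3  $ else A print print else  else print print else $  match else
  4  $ else A print print       print print else $       match print
  5  $ else A print             print else $             match print
Stack after step 5: $ else A (top = A).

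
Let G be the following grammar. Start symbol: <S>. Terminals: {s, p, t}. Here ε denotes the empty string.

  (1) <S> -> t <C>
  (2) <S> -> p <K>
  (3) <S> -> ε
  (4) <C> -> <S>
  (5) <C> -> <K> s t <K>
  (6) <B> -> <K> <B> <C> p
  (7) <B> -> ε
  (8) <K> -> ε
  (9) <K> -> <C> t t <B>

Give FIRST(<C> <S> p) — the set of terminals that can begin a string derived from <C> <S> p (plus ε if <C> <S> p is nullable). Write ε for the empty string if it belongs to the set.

FIRST(<S>): from <S>->t <C> we get {t}; from <S>->p <K> we get {p}; from <S>->ε we get {ε}. So FIRST(<S>) = {ε, p, t}.
FIRST(<C>): from <C>-><S> we get {ε, p, t}; from <C>-><K> s t <K> we get {p, s, t}. So FIRST(<C>) = {ε, p, s, t}.
FIRST(<K>): from <K>->ε we get {ε}; from <K>-><C> t t <B> we get {p, s, t}. So FIRST(<K>) = {ε, p, s, t}.
FIRST(<B>): from <B>-><K> <B> <C> p we get {p, s, t}; from <B>->ε we get {ε}. So FIRST(<B>) = {ε, p, s, t}.
FIRST(<C> <S> p): take FIRST of each symbol in turn, carrying on past any symbol whose FIRST contains ε; result {p, s, t}.

{p, s, t}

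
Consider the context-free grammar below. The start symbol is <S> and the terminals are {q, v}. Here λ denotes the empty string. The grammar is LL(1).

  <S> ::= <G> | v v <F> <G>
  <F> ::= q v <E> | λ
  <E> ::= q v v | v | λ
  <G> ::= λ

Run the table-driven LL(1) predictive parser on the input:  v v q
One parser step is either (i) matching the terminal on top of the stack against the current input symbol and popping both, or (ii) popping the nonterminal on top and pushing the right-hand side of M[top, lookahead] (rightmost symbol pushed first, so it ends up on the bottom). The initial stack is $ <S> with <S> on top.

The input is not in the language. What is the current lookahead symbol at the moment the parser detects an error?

step 1: stack=$ <S>  input=v v q $  — expand <S> ::= v v <F> <G>
step 2: stack=$ <G> <F> v v  input=v v q $  — match v
step 3: stack=$ <G> <F> v  input=v q $  — match v
step 4: stack=$ <G> <F>  input=q $  — expand <F> ::= q v <E>
step 5: stack=$ <G> <E> v q  input=q $  — match q
step 6: stack=$ <G> <E> v  input=$  — error: top is terminal v but lookahead is $

$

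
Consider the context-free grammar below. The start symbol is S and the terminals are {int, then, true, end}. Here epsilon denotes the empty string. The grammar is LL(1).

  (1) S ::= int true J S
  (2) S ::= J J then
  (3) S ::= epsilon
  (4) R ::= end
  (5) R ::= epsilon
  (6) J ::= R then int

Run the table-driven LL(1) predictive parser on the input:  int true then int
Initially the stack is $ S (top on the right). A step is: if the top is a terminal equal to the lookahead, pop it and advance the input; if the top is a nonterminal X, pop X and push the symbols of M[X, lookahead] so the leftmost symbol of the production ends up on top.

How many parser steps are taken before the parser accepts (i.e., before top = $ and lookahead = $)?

8

step 1: stack=$ S  input=int true then int $  — expand S ::= int true J S
step 2: stack=$ S J true int  input=int true then int $  — match int
step 3: stack=$ S J true  input=true then int $  — match true
step 4: stack=$ S J  input=then int $  — expand J ::= R then int
step 5: stack=$ S int then R  input=then int $  — expand R ::= epsilon
step 6: stack=$ S int then  input=then int $  — match then
step 7: stack=$ S int  input=int $  — match int
step 8: stack=$ S  input=$  — expand S ::= epsilon
Accept reached after 8 steps.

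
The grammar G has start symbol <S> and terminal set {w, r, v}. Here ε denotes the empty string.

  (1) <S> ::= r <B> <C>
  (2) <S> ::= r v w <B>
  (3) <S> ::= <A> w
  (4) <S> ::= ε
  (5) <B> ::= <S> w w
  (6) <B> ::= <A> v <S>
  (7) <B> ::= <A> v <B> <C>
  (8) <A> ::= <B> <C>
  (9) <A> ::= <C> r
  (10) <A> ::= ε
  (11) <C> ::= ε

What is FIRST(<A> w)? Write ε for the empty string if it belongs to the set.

FIRST(<C>): from <C>::=ε we get {ε}. So FIRST(<C>) = {ε}.
FIRST(<S>): from <S>::=r <B> <C> we get {r}; from <S>::=r v w <B> we get {r}; from <S>::=<A> w we get {r, v, w}; from <S>::=ε we get {ε}. So FIRST(<S>) = {ε, r, v, w}.
FIRST(<B>): from <B>::=<S> w w we get {r, v, w}; from <B>::=<A> v <S> we get {r, v, w}; from <B>::=<A> v <B> <C> we get {r, v, w}. So FIRST(<B>) = {r, v, w}.
FIRST(<A>): from <A>::=<B> <C> we get {r, v, w}; from <A>::=<C> r we get {r}; from <A>::=ε we get {ε}. So FIRST(<A>) = {ε, r, v, w}.
FIRST(<A> w): take FIRST of each symbol in turn, carrying on past any symbol whose FIRST contains ε; result {r, v, w}.

{r, v, w}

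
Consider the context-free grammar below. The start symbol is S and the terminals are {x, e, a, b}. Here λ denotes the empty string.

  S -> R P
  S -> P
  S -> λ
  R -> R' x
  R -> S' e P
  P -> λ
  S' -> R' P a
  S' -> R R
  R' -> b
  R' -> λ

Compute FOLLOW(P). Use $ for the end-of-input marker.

FIRST(P): from P->λ we get {λ}. So FIRST(P) = {λ}.
FIRST(R'): from R'->b we get {b}; from R'->λ we get {λ}. So FIRST(R') = {λ, b}.
FIRST(S): from S->R P we get {a, b, x}; from S->P we get {λ}; from S->λ we get {λ}. So FIRST(S) = {λ, a, b, x}.
FIRST(R): from R->R' x we get {b, x}; from R->S' e P we get {a, b, x}. So FIRST(R) = {a, b, x}.
FIRST(S'): from S'->R' P a we get {a, b}; from S'->R R we get {a, b, x}. So FIRST(S') = {a, b, x}.
FOLLOW(S) includes $ since S is the start symbol.
FOLLOW(S): S appears on no right-hand side. Thus FOLLOW(S) = {$}.
FOLLOW(S'): in R->S' e P, S' is followed by e P with FIRST {e}. Thus FOLLOW(S') = {e}.
FOLLOW(R): in S->R P, R is followed by P with FIRST {λ}; in S->R P, the suffix after R is nullable, so FOLLOW(R) ⊇ FOLLOW(S) = {$}; in S'->R R (occurrence 1), R is followed by R with FIRST {a, b, x}; in S'->R R (occurrence 2), the suffix after R is empty, so FOLLOW(R) ⊇ FOLLOW(S') = {e}. Thus FOLLOW(R) = {$, a, b, e, x}.
FOLLOW(P): in S->R P, the suffix after P is empty, so FOLLOW(P) ⊇ FOLLOW(S) = {$}; in S->P, the suffix after P is empty, so FOLLOW(P) ⊇ FOLLOW(S) = {$}; in R->S' e P, the suffix after P is empty, so FOLLOW(P) ⊇ FOLLOW(R) = {$, a, b, e, x}; in S'->R' P a, P is followed by a with FIRST {a}. Thus FOLLOW(P) = {$, a, b, e, x}.
FOLLOW(R'): in R->R' x, R' is followed by x with FIRST {x}; in S'->R' P a, R' is followed by P a with FIRST {a}. Thus FOLLOW(R') = {a, x}.

{$, a, b, e, x}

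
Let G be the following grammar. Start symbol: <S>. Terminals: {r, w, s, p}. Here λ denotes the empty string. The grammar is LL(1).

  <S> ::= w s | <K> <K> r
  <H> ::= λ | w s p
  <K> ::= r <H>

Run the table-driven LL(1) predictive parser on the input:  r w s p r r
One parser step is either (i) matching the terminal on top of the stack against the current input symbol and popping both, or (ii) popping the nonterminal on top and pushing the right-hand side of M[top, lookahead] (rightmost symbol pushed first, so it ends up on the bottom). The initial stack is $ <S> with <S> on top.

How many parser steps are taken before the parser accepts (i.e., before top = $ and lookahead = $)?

step 1: stack=$ <S>  input=r w s p r r $  — expand <S> ::= <K> <K> r
step 2: stack=$ r <K> <K>  input=r w s p r r $  — expand <K> ::= r <H>
step 3: stack=$ r <K> <H> r  input=r w s p r r $  — match r
step 4: stack=$ r <K> <H>  input=w s p r r $  — expand <H> ::= w s p
step 5: stack=$ r <K> p s w  input=w s p r r $  — match w
step 6: stack=$ r <K> p s  input=s p r r $  — match s
step 7: stack=$ r <K> p  input=p r r $  — match p
step 8: stack=$ r <K>  input=r r $  — expand <K> ::= r <H>
step 9: stack=$ r <H> r  input=r r $  — match r
step 10: stack=$ r <H>  input=r $  — expand <H> ::= λ
step 11: stack=$ r  input=r $  — match r
Accept reached after 11 steps.

11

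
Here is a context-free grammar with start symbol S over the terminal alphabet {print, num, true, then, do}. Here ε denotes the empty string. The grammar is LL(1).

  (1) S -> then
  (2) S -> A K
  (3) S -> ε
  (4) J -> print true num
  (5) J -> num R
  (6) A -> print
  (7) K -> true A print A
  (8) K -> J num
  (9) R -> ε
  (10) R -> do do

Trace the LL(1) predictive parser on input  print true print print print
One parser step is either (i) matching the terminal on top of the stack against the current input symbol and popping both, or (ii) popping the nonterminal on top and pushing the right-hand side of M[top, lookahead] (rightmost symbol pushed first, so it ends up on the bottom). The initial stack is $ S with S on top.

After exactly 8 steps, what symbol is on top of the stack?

A

     Stack             Input                           Action
  1  $ S               print true print print print $  expand S -> A K
  2  $ K A             print true print print print $  expand A -> print
  3  $ K print         print true print print print $  match print
  4  $ K               true print print print $        expand K -> true A print A
  5  $ A print A true  true print print print $        match true
  6  $ A print A       print print print $             expand A -> print
  7  $ A print print   print print print $             match print
  8  $ A print         print print $                   match print
Stack after step 8: $ A (top = A).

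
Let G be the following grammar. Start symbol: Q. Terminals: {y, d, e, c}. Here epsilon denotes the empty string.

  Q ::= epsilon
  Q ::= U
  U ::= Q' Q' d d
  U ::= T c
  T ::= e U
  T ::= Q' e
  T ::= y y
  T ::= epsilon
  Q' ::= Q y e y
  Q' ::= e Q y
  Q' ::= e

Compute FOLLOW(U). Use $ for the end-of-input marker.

FIRST(Q): from Q::=epsilon we get {epsilon}; from Q::=U we get {c, e, y}. So FIRST(Q) = {epsilon, c, e, y}.
FIRST(Q'): from Q'::=Q y e y we get {c, e, y}; from Q'::=e Q y we get {e}; from Q'::=e we get {e}. So FIRST(Q') = {c, e, y}.
FIRST(T): from T::=e U we get {e}; from T::=Q' e we get {c, e, y}; from T::=y y we get {y}; from T::=epsilon we get {epsilon}. So FIRST(T) = {epsilon, c, e, y}.
FIRST(U): from U::=Q' Q' d d we get {c, e, y}; from U::=T c we get {c, e, y}. So FIRST(U) = {c, e, y}.
FOLLOW(Q) includes $ since Q is the start symbol.
FOLLOW(Q): in Q'::=Q y e y, Q is followed by y e y with FIRST {y}; in Q'::=e Q y, Q is followed by y with FIRST {y}. Thus FOLLOW(Q) = {$, y}.
FOLLOW(T): in U::=T c, T is followed by c with FIRST {c}. Thus FOLLOW(T) = {c}.
FOLLOW(U): in Q::=U, the suffix after U is empty, so FOLLOW(U) ⊇ FOLLOW(Q) = {$, y}; in T::=e U, the suffix after U is empty, so FOLLOW(U) ⊇ FOLLOW(T) = {c}. Thus FOLLOW(U) = {$, c, y}.
FOLLOW(Q'): in U::=Q' Q' d d (occurrence 1), Q' is followed by Q' d d with FIRST {c, e, y}; in U::=Q' Q' d d (occurrence 2), Q' is followed by d d with FIRST {d}; in T::=Q' e, Q' is followed by e with FIRST {e}. Thus FOLLOW(Q') = {c, d, e, y}.

{$, c, y}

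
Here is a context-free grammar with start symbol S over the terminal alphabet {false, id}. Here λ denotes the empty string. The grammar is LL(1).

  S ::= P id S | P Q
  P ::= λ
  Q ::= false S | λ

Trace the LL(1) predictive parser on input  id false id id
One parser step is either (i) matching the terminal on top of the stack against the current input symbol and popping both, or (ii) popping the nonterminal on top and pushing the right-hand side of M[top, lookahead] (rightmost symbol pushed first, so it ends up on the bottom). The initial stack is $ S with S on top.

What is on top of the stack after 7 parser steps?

S

step 1: stack=$ S  input=id false id id $  — expand S ::= P id S
step 2: stack=$ S id P  input=id false id id $  — expand P ::= λ
step 3: stack=$ S id  input=id false id id $  — match id
step 4: stack=$ S  input=false id id $  — expand S ::= P Q
step 5: stack=$ Q P  input=false id id $  — expand P ::= λ
step 6: stack=$ Q  input=false id id $  — expand Q ::= false S
step 7: stack=$ S false  input=false id id $  — match false
Stack after step 7: $ S (top = S).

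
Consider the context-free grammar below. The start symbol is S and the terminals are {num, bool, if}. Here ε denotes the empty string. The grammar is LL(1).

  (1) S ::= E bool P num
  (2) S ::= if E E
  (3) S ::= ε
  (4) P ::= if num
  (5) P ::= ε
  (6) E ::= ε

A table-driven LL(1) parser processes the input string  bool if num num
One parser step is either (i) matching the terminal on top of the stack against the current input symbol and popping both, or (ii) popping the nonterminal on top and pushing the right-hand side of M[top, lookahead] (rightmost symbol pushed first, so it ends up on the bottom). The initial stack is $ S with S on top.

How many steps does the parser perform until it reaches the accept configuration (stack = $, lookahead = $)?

step 1: stack=$ S  input=bool if num num $  — expand S ::= E bool P num
step 2: stack=$ num P bool E  input=bool if num num $  — expand E ::= ε
step 3: stack=$ num P bool  input=bool if num num $  — match bool
step 4: stack=$ num P  input=if num num $  — expand P ::= if num
step 5: stack=$ num num if  input=if num num $  — match if
step 6: stack=$ num num  input=num num $  — match num
step 7: stack=$ num  input=num $  — match num
Accept reached after 7 steps.

7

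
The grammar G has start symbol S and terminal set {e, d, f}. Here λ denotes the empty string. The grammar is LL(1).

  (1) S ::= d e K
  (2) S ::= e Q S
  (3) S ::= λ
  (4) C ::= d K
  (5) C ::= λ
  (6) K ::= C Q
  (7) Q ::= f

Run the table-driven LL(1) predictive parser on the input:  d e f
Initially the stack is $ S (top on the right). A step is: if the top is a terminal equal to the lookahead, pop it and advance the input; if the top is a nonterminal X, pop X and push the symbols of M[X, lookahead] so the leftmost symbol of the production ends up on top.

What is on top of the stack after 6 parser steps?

f

     Stack    Input    Action
  1  $ S      d e f $  expand S ::= d e K
  2  $ K e d  d e f $  match d
  3  $ K e    e f $    match e
  4  $ K      f $      expand K ::= C Q
  5  $ Q C    f $      expand C ::= λ
  6  $ Q      f $      expand Q ::= f
Stack after step 6: $ f (top = f).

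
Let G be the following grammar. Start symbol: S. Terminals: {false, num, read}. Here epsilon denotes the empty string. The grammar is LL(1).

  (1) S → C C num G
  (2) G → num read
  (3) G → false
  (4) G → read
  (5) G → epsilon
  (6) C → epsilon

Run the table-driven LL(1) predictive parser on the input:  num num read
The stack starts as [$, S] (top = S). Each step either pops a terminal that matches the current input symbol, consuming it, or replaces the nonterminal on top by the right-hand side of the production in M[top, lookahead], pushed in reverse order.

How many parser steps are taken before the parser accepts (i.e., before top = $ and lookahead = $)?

     Stack        Input           Action
  1  $ S          num num read $  expand S → C C num G
  2  $ G num C C  num num read $  expand C → epsilon
  3  $ G num C    num num read $  expand C → epsilon
  4  $ G num      num num read $  match num
  5  $ G          num read $      expand G → num read
  6  $ read num   num read $      match num
  7  $ read       read $          match read
Accept reached after 7 steps.

7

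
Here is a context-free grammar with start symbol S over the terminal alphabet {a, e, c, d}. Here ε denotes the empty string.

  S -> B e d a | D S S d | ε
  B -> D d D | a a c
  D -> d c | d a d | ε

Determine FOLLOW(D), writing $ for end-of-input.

FIRST(D): from D->d c we get {d}; from D->d a d we get {d}; from D->ε we get {ε}. So FIRST(D) = {ε, d}.
FIRST(B): from B->D d D we get {d}; from B->a a c we get {a}. So FIRST(B) = {a, d}.
FIRST(S): from S->B e d a we get {a, d}; from S->D S S d we get {a, d}; from S->ε we get {ε}. So FIRST(S) = {ε, a, d}.
FOLLOW(S) includes $ since S is the start symbol.
FOLLOW(S): in S->D S S d (occurrence 1), S is followed by S d with FIRST {a, d}; in S->D S S d (occurrence 2), S is followed by d with FIRST {d}. Thus FOLLOW(S) = {$, a, d}.
FOLLOW(B): in S->B e d a, B is followed by e d a with FIRST {e}. Thus FOLLOW(B) = {e}.
FOLLOW(D): in S->D S S d, D is followed by S S d with FIRST {a, d}; in B->D d D (occurrence 1), D is followed by d D with FIRST {d}; in B->D d D (occurrence 2), the suffix after D is empty, so FOLLOW(D) ⊇ FOLLOW(B) = {e}. Thus FOLLOW(D) = {a, d, e}.

{a, d, e}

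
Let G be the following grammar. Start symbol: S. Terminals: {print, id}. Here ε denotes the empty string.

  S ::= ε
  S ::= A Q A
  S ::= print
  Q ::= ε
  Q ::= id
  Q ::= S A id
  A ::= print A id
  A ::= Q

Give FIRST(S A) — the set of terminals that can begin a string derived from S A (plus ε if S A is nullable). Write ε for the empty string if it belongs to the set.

{ε, id, print}

FIRST(S): from S::=ε we get {ε}; from S::=A Q A we get {ε, id, print}; from S::=print we get {print}. So FIRST(S) = {ε, id, print}.
FIRST(Q): from Q::=ε we get {ε}; from Q::=id we get {id}; from Q::=S A id we get {id, print}. So FIRST(Q) = {ε, id, print}.
FIRST(A): from A::=print A id we get {print}; from A::=Q we get {ε, id, print}. So FIRST(A) = {ε, id, print}.
FIRST(S A): take FIRST of each symbol in turn, carrying on past any symbol whose FIRST contains ε; result {ε, id, print}.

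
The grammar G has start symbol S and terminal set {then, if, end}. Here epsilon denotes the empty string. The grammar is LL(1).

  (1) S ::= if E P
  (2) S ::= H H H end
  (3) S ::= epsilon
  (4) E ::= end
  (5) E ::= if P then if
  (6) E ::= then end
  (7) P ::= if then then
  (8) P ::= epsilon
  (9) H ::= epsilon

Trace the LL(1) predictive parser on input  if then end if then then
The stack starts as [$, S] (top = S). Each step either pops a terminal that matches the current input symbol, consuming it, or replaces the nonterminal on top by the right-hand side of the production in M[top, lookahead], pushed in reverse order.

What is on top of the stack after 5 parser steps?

P

step 1: stack=$ S  input=if then end if then then $  — expand S ::= if E P
step 2: stack=$ P E if  input=if then end if then then $  — match if
step 3: stack=$ P E  input=then end if then then $  — expand E ::= then end
step 4: stack=$ P end then  input=then end if then then $  — match then
step 5: stack=$ P end  input=end if then then $  — match end
Stack after step 5: $ P (top = P).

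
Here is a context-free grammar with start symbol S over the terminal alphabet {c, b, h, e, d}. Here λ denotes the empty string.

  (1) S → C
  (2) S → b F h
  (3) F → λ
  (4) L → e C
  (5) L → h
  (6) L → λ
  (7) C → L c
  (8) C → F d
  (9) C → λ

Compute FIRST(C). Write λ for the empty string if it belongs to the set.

FIRST(F): from F→λ we get {λ}. So FIRST(F) = {λ}.
FIRST(L): from L→e C we get {e}; from L→h we get {h}; from L→λ we get {λ}. So FIRST(L) = {λ, e, h}.
FIRST(C): from C→L c we get {c, e, h}; from C→F d we get {d}; from C→λ we get {λ}. So FIRST(C) = {λ, c, d, e, h}.
FIRST(S): from S→C we get {λ, c, d, e, h}; from S→b F h we get {b}. So FIRST(S) = {λ, b, c, d, e, h}.

{λ, c, d, e, h}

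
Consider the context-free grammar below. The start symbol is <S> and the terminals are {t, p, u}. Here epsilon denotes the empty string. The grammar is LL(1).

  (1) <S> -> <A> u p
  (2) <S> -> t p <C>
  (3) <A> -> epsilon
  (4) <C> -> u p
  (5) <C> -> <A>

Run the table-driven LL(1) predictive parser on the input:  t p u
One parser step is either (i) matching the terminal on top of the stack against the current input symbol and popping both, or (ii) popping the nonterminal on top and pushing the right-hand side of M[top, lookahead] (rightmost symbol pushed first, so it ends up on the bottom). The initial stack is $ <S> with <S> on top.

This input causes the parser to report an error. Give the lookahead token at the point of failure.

step 1: stack=$ <S>  input=t p u $  — expand <S> -> t p <C>
step 2: stack=$ <C> p t  input=t p u $  — match t
step 3: stack=$ <C> p  input=p u $  — match p
step 4: stack=$ <C>  input=u $  — expand <C> -> u p
step 5: stack=$ p u  input=u $  — match u
step 6: stack=$ p  input=$  — error: top is terminal p but lookahead is $

$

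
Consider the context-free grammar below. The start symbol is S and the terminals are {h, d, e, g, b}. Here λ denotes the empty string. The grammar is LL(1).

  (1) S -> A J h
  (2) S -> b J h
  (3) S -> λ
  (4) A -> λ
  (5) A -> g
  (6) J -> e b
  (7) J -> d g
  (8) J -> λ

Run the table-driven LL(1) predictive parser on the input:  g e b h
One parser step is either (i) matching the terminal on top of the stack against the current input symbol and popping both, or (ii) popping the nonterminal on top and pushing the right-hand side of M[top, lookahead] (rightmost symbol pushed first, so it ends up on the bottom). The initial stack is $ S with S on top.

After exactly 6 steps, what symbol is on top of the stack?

h

     Stack    Input      Action
  1  $ S      g e b h $  expand S -> A J h
  2  $ h J A  g e b h $  expand A -> g
  3  $ h J g  g e b h $  match g
  4  $ h J    e b h $    expand J -> e b
  5  $ h b e  e b h $    match e
  6  $ h b    b h $      match b
Stack after step 6: $ h (top = h).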